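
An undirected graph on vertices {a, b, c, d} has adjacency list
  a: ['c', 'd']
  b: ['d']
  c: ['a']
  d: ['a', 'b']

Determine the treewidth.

A width-1 tree decomposition is:
Bags: B1 = {a, c}  B2 = {a, d}  B3 = {b, d}
Tree: B1–B2, B2–B3
The largest bag has 2 vertices, giving width 1; this decomposition certifies tw(G) ≤ 1. Any graph with an edge has treewidth ≥ 1, and G has the edge c–a. Hence tw(G) = 1 exactly.

1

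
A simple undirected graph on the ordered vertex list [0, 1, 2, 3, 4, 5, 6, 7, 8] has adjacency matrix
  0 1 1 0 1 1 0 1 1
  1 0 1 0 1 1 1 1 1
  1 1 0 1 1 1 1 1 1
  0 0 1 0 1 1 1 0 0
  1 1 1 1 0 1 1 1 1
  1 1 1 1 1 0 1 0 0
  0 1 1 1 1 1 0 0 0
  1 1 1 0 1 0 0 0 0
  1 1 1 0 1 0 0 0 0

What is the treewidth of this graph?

A width-4 tree decomposition is:
Bags: B1 = {0, 1, 2, 4, 8}  B2 = {0, 1, 2, 4, 5}  B3 = {1, 2, 4, 5, 6}  B4 = {2, 3, 4, 5, 6}  B5 = {0, 1, 2, 4, 7}
Tree: B1–B2, B2–B3, B3–B4, B2–B5
The largest bag has 5 vertices, giving width 4; this decomposition certifies tw(G) ≤ 4. Conversely, {0, 1, 2, 4, 8} is a clique of size 5, and the vertices of any clique must share a bag in every tree decomposition; so some bag has ≥ 5 vertices and tw(G) ≥ 4. The upper and lower bounds meet at 4, so that is the treewidth.

4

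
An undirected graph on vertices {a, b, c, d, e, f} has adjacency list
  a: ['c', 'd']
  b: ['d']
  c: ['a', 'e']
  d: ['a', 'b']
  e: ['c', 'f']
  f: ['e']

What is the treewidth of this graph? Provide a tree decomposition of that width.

Treewidth 1.
One optimal decomposition is:
Bags: B1 = {e, f}  B2 = {c, e}  B3 = {a, c}  B4 = {a, d}  B5 = {b, d}
Tree: B1–B2, B2–B3, B3–B4, B4–B5

The largest bag has 2 vertices, giving width 1; this decomposition certifies tw(G) ≤ 1. Any graph with an edge has treewidth ≥ 1, and G has the edge f–e. The upper and lower bounds meet at 1, so that is the treewidth.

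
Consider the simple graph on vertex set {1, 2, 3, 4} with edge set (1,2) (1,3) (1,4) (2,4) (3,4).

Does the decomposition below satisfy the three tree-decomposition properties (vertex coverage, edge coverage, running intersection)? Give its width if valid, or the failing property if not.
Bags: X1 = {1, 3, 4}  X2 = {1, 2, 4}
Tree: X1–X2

Every vertex of G appears in some bag (union = {1, 2, 3, 4}); every edge is covered by a bag; and for each vertex v the set of bags containing v is connected in the bag tree. The decomposition is therefore valid. The largest bag has 3 vertices, so the width is 2.

Yes; width 2.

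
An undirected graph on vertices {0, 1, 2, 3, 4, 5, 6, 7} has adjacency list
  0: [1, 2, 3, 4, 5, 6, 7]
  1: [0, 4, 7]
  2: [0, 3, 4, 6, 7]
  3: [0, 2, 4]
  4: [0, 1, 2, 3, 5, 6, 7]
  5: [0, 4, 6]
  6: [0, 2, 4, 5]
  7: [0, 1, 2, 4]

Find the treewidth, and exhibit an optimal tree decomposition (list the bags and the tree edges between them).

Every bag has size at most 4, so the width is 4 − 1 = 3 and tw(G) ≤ 3. For the lower bound, the 4 vertices {0, 1, 4, 7} are pairwise adjacent, and any tree decomposition puts a clique entirely inside one bag — forcing width ≥ 3. Hence tw(G) = 3 exactly.

Treewidth 3.
One such decomposition:
Bags: B1 = {0, 4, 5, 6}  B2 = {0, 2, 4, 6}  B3 = {0, 2, 4, 7}  B4 = {0, 1, 4, 7}  B5 = {0, 2, 3, 4}
Tree: B1–B2, B2–B3, B3–B4, B3–B5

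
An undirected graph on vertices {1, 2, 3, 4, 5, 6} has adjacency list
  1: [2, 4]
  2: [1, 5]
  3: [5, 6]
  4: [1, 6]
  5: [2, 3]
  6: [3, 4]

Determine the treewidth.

A width-2 tree decomposition is:
Bags: B1 = {1, 2, 5}  B2 = {1, 3, 5}  B3 = {1, 3, 6}  B4 = {1, 4, 6}
Tree: B1–B2, B2–B3, B3–B4
Every bag has size at most 3, so the width is 3 − 1 = 2 and tw(G) ≤ 2. For the lower bound, G contains the cycle 1–2–5–3–6–4–1, so G is not a forest; only forests have treewidth ≤ 1, hence tw(G) ≥ 2. The upper and lower bounds meet at 2, so that is the treewidth.

2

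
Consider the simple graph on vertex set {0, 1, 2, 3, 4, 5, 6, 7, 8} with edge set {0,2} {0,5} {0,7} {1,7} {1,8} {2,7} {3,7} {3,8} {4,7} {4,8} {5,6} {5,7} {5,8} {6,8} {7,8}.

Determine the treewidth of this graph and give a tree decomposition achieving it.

Each bag holds 3 vertices, so the decomposition has width 2, which upper-bounds the treewidth. On the other hand G contains the 3-clique {5, 6, 8}. A clique must lie in a single bag of any decomposition, so no decomposition can have width below 2. The upper and lower bounds meet at 2, so that is the treewidth.

Treewidth 2.
One optimal decomposition is:
Bags: B1 = {3, 7, 8}  B2 = {5, 7, 8}  B3 = {4, 7, 8}  B4 = {5, 6, 8}  B5 = {0, 5, 7}  B6 = {1, 7, 8}  B7 = {0, 2, 7}
Tree: B1–B2, B2–B3, B2–B4, B2–B5, B1–B6, B5–B7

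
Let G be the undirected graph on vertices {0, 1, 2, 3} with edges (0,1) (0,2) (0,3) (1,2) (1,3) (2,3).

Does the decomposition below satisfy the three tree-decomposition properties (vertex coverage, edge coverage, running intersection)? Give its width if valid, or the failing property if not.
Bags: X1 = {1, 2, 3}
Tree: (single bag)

No — vertex 0 appears in no bag.

A tree decomposition must satisfy three properties: every vertex lies in some bag; for every edge, both endpoints lie together in some bag; and for every vertex, the bags containing it form a connected subtree. Here vertex 0 appears in no bag, so the decomposition is invalid.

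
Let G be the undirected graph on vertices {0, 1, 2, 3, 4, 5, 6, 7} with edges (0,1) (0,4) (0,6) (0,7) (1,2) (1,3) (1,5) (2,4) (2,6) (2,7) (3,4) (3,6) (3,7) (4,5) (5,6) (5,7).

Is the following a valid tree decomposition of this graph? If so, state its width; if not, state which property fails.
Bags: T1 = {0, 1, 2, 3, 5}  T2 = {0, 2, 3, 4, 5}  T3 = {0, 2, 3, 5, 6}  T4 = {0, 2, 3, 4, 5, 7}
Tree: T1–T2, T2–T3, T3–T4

No — bags containing vertex 4 are not connected in the tree.

A tree decomposition must satisfy three properties: every vertex lies in some bag; for every edge, both endpoints lie together in some bag; and for every vertex, the bags containing it form a connected subtree. Here bags containing vertex 4 are not connected in the tree, so the decomposition is invalid.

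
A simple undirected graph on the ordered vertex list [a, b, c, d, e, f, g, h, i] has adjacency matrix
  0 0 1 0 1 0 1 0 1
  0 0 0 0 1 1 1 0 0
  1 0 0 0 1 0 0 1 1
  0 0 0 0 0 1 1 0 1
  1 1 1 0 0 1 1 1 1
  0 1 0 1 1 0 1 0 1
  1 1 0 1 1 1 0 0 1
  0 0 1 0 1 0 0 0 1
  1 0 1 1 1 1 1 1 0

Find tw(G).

3

A width-3 tree decomposition is:
Bags: B1 = {e, f, g, i}  B2 = {b, e, f, g}  B3 = {d, f, g, i}  B4 = {a, e, g, i}  B5 = {a, c, e, i}  B6 = {c, e, h, i}
Tree: B1–B2, B1–B3, B1–B4, B4–B5, B5–B6
Every bag has size at most 4, so the width is 4 − 1 = 3 and tw(G) ≤ 3. Conversely, {b, e, f, g} is a clique of size 4, and the vertices of any clique must share a bag in every tree decomposition; so some bag has ≥ 4 vertices and tw(G) ≥ 3. Hence tw(G) = 3 exactly.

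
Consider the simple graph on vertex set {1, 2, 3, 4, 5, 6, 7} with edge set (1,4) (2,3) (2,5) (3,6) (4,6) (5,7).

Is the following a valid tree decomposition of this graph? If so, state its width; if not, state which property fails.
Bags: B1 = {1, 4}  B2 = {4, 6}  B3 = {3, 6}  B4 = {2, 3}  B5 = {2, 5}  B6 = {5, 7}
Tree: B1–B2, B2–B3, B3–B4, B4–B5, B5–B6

Checking the three conditions: (i) the bags cover all of {1, 2, 3, 4, 5, 6, 7}; (ii) for each edge, some bag contains both endpoints; (iii) the bags containing any fixed vertex form a subtree. All hold, so the decomposition is valid with width 2 − 1 = 1.

Yes; width 1.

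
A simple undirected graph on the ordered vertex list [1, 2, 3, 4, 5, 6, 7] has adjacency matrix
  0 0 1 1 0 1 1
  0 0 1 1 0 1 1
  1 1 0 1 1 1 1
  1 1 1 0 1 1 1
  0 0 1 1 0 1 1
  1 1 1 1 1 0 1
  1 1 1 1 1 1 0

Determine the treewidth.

A width-4 tree decomposition is:
Bags: B1 = {1, 3, 4, 6, 7}  B2 = {2, 3, 4, 6, 7}  B3 = {3, 4, 5, 6, 7}
Tree: B1–B2, B2–B3
Every bag has size at most 5, so the width is 5 − 1 = 4 and tw(G) ≤ 4. Conversely, {1, 3, 4, 6, 7} is a clique of size 5, and the vertices of any clique must share a bag in every tree decomposition; so some bag has ≥ 5 vertices and tw(G) ≥ 4. The upper and lower bounds meet at 4, so that is the treewidth.

4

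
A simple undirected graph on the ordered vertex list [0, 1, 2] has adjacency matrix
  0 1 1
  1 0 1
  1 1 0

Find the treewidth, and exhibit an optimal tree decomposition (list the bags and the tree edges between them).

A single bag containing all 3 vertices is trivially a valid decomposition of width 2. For the lower bound, the 3 vertices {0, 1, 2} are pairwise adjacent, and any tree decomposition puts a clique entirely inside one bag — forcing width ≥ 2. Combining the bounds, tw(G) = 2.

Treewidth 2.
One such decomposition:
Bags: B1 = {0, 1, 2}
Tree: (single bag)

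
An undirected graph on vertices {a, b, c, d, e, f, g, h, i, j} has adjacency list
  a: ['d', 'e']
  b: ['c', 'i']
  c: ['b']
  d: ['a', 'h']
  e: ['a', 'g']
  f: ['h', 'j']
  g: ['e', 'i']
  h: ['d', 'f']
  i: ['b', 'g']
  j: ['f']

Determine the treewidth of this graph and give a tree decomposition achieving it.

Treewidth 1.
One such decomposition:
Bags: B1 = {b, c}  B2 = {b, i}  B3 = {g, i}  B4 = {e, g}  B5 = {a, e}  B6 = {a, d}  B7 = {d, h}  B8 = {f, h}  B9 = {f, j}
Tree: B1–B2, B2–B3, B3–B4, B4–B5, B5–B6, B6–B7, B7–B8, B8–B9

Each bag holds 2 vertices, so the decomposition has width 1, which upper-bounds the treewidth. Since G has at least one edge (e.g. c–b), it is not an edgeless graph, so tw(G) ≥ 1. Therefore the treewidth is 1.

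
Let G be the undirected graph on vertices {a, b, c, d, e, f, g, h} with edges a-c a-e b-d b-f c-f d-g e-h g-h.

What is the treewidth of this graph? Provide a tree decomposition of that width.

Treewidth 2.
One optimal decomposition is:
Bags: B1 = {a, c, f}  B2 = {a, b, f}  B3 = {a, b, d}  B4 = {a, d, g}  B5 = {a, g, h}  B6 = {a, e, h}
Tree: B1–B2, B2–B3, B3–B4, B4–B5, B5–B6

Each bag holds 3 vertices, so the decomposition has width 2, which upper-bounds the treewidth. Since a–c–f–b–d–g–h–e–a is a cycle in G, G is not acyclic. Forests are exactly the graphs of treewidth ≤ 1, so tw(G) ≥ 2. Combining the bounds, tw(G) = 2.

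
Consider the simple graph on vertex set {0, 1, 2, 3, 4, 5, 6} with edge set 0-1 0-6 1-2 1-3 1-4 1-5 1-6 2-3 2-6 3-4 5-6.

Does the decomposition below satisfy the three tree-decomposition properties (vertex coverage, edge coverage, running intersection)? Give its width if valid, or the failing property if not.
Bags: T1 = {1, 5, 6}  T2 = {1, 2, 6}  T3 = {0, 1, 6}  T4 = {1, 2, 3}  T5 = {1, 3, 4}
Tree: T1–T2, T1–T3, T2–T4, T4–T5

Every vertex of G appears in some bag (union = {0, 1, 2, 3, 4, 5, 6}); every edge is covered by a bag; and for each vertex v the set of bags containing v is connected in the bag tree. The decomposition is therefore valid. The largest bag has 3 vertices, so the width is 2.

Yes; width 2.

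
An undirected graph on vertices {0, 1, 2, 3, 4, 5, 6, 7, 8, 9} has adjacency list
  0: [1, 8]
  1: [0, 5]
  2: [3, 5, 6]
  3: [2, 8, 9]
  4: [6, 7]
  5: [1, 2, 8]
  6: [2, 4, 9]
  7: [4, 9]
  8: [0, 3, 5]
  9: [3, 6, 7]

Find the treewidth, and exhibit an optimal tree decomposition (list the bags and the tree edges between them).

Treewidth 2.
Bags: B1 = {0, 1, 8}  B2 = {1, 5, 8}  B3 = {3, 5, 8}  B4 = {2, 3, 5}  B5 = {2, 3, 9}  B6 = {2, 6, 9}  B7 = {6, 7, 9}  B8 = {4, 6, 7}
Tree: B1–B2, B2–B3, B3–B4, B4–B5, B5–B6, B6–B7, B7–B8

Each bag holds 3 vertices, so the decomposition has width 2, which upper-bounds the treewidth. The edges 0–1–5–8–0 form a cycle, so G is not a tree and its treewidth is at least 2. Combining the bounds, tw(G) = 2.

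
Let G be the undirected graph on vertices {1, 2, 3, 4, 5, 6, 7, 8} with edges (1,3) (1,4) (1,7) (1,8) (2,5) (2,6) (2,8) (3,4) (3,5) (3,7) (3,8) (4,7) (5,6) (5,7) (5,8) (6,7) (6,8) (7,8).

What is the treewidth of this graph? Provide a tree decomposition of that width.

Treewidth 3.
One optimal decomposition is:
Bags: B1 = {1, 3, 7, 8}  B2 = {3, 5, 7, 8}  B3 = {1, 3, 4, 7}  B4 = {5, 6, 7, 8}  B5 = {2, 5, 6, 8}
Tree: B1–B2, B1–B3, B2–B4, B4–B5

Every bag has size at most 4, so the width is 4 − 1 = 3 and tw(G) ≤ 3. For the lower bound, the 4 vertices {2, 5, 6, 8} are pairwise adjacent, and any tree decomposition puts a clique entirely inside one bag — forcing width ≥ 3. Combining the bounds, tw(G) = 3.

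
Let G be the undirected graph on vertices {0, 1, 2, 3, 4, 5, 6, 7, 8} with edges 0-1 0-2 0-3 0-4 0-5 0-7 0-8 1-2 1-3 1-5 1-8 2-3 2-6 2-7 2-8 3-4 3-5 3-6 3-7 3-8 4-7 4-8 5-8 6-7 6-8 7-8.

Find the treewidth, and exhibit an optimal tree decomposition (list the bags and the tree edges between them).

Treewidth 4.
Bags: B1 = {0, 2, 3, 7, 8}  B2 = {2, 3, 6, 7, 8}  B3 = {0, 1, 2, 3, 8}  B4 = {0, 3, 4, 7, 8}  B5 = {0, 1, 3, 5, 8}
Tree: B1–B2, B1–B3, B1–B4, B3–B5

Every bag has size at most 5, so the width is 5 − 1 = 4 and tw(G) ≤ 4. On the other hand G contains the 5-clique {0, 1, 2, 3, 8}. A clique must lie in a single bag of any decomposition, so no decomposition can have width below 4. Therefore the treewidth is 4.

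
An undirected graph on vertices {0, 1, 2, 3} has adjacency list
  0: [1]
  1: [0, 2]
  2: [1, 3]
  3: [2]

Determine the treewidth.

1

A width-1 tree decomposition is:
Bags: B1 = {1, 2}  B2 = {0, 1}  B3 = {2, 3}
Tree: B1–B2, B1–B3
The largest bag has 2 vertices, giving width 1; this decomposition certifies tw(G) ≤ 1. Since G has at least one edge (e.g. 1–2), it is not an edgeless graph, so tw(G) ≥ 1. Combining the bounds, tw(G) = 1.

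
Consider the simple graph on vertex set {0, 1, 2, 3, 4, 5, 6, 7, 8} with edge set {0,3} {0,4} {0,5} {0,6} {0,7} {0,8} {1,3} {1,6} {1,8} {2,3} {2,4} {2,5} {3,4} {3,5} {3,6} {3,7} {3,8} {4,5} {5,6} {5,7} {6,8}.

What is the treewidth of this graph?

3

A width-3 tree decomposition is:
Bags: B1 = {0, 3, 4, 5}  B2 = {2, 3, 4, 5}  B3 = {0, 3, 5, 7}  B4 = {0, 3, 5, 6}  B5 = {0, 3, 6, 8}  B6 = {1, 3, 6, 8}
Tree: B1–B2, B1–B3, B3–B4, B4–B5, B5–B6
The largest bag has 4 vertices, giving width 3; this decomposition certifies tw(G) ≤ 3. Conversely, {0, 3, 6, 8} is a clique of size 4, and the vertices of any clique must share a bag in every tree decomposition; so some bag has ≥ 4 vertices and tw(G) ≥ 3. Combining the bounds, tw(G) = 3.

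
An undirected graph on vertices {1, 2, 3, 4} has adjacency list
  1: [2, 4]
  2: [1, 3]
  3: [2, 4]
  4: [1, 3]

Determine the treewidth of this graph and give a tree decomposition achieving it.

Treewidth 2.
One such decomposition:
Bags: B1 = {1, 2, 4}  B2 = {2, 3, 4}
Tree: B1–B2

The largest bag has 3 vertices, giving width 2; this decomposition certifies tw(G) ≤ 2. The edges 2–1–4–3–2 form a cycle, so G is not a tree and its treewidth is at least 2. Combining the bounds, tw(G) = 2.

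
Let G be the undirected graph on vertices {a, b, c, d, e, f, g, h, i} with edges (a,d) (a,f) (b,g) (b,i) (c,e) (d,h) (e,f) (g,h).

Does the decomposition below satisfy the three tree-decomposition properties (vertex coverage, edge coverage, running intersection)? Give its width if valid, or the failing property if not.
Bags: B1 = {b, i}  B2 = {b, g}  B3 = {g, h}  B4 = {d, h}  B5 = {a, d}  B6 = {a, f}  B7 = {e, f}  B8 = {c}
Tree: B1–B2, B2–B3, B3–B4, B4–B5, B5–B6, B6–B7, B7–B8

No — edge (e,c) lies in no bag.

A tree decomposition must satisfy three properties: every vertex lies in some bag; for every edge, both endpoints lie together in some bag; and for every vertex, the bags containing it form a connected subtree. Here edge (e,c) lies in no bag, so the decomposition is invalid.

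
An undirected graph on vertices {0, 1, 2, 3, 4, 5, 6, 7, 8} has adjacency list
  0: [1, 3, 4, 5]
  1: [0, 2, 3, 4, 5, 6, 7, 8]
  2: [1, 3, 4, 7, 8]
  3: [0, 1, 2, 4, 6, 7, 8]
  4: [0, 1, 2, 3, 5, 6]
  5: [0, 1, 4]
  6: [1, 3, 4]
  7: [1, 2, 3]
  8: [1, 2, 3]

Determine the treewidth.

3

A width-3 tree decomposition is:
Bags: B1 = {0, 1, 3, 4}  B2 = {1, 2, 3, 4}  B3 = {0, 1, 4, 5}  B4 = {1, 2, 3, 7}  B5 = {1, 2, 3, 8}  B6 = {1, 3, 4, 6}
Tree: B1–B2, B1–B3, B2–B4, B2–B5, B1–B6
Every bag has size at most 4, so the width is 4 − 1 = 3 and tw(G) ≤ 3. Conversely, {0, 1, 3, 4} is a clique of size 4, and the vertices of any clique must share a bag in every tree decomposition; so some bag has ≥ 4 vertices and tw(G) ≥ 3. Therefore the treewidth is 3.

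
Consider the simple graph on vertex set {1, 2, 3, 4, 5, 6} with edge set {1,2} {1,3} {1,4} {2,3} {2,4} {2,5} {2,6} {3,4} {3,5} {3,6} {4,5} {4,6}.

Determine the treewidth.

3

A width-3 tree decomposition is:
Bags: B1 = {1, 2, 3, 4}  B2 = {2, 3, 4, 5}  B3 = {2, 3, 4, 6}
Tree: B1–B2, B1–B3
Each bag holds 4 vertices, so the decomposition has width 3, which upper-bounds the treewidth. On the other hand G contains the 4-clique {1, 2, 3, 4}. A clique must lie in a single bag of any decomposition, so no decomposition can have width below 3. Therefore the treewidth is 3.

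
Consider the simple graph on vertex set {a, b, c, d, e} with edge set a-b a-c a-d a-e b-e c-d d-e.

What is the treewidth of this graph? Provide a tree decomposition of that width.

The largest bag has 3 vertices, giving width 2; this decomposition certifies tw(G) ≤ 2. For the lower bound, the 3 vertices {a, d, e} are pairwise adjacent, and any tree decomposition puts a clique entirely inside one bag — forcing width ≥ 2. Combining the bounds, tw(G) = 2.

Treewidth 2.
One such decomposition:
Bags: B1 = {a, c, d}  B2 = {a, d, e}  B3 = {a, b, e}
Tree: B1–B2, B2–B3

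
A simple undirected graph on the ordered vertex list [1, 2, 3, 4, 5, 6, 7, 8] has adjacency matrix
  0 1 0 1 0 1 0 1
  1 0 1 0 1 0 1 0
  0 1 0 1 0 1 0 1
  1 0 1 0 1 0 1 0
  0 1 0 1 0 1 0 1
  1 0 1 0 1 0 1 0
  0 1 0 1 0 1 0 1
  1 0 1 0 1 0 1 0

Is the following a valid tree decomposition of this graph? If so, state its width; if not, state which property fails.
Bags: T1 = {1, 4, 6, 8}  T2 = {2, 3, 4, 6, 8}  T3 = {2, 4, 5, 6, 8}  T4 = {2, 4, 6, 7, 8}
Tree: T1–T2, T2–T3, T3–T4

No — edge (2,1) lies in no bag.

A tree decomposition must satisfy three properties: every vertex lies in some bag; for every edge, both endpoints lie together in some bag; and for every vertex, the bags containing it form a connected subtree. Here edge (2,1) lies in no bag, so the decomposition is invalid.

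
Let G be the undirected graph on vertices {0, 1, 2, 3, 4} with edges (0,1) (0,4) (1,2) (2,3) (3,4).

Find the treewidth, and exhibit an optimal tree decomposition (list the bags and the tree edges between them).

Each bag holds 3 vertices, so the decomposition has width 2, which upper-bounds the treewidth. The edges 4–0–1–2–3–4 form a cycle, so G is not a tree and its treewidth is at least 2. The upper and lower bounds meet at 2, so that is the treewidth.

Treewidth 2.
One optimal decomposition is:
Bags: B1 = {0, 1, 4}  B2 = {1, 2, 4}  B3 = {2, 3, 4}
Tree: B1–B2, B2–B3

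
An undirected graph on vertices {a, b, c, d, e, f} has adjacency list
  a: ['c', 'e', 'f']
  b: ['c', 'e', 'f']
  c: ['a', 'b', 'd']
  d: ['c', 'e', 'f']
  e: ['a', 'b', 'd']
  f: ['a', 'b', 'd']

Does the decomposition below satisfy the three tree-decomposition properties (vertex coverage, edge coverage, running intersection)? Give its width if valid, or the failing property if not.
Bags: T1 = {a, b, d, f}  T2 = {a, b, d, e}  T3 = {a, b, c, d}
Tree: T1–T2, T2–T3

Every vertex of G appears in some bag (union = {a, b, c, d, e, f}); every edge is covered by a bag; and for each vertex v the set of bags containing v is connected in the bag tree. The decomposition is therefore valid. The largest bag has 4 vertices, so the width is 3.

Yes; width 3.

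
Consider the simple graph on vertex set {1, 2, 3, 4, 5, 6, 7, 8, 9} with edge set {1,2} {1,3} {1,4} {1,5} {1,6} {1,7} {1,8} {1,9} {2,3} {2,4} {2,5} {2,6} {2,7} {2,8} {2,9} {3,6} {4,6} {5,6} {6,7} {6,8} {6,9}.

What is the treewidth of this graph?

3

A width-3 tree decomposition is:
Bags: B1 = {1, 2, 3, 6}  B2 = {1, 2, 4, 6}  B3 = {1, 2, 6, 7}  B4 = {1, 2, 6, 9}  B5 = {1, 2, 5, 6}  B6 = {1, 2, 6, 8}
Tree: B1–B2, B2–B3, B3–B4, B3–B5, B4–B6
Every bag has size at most 4, so the width is 4 − 1 = 3 and tw(G) ≤ 3. Conversely, {1, 2, 3, 6} is a clique of size 4, and the vertices of any clique must share a bag in every tree decomposition; so some bag has ≥ 4 vertices and tw(G) ≥ 3. Therefore the treewidth is 3.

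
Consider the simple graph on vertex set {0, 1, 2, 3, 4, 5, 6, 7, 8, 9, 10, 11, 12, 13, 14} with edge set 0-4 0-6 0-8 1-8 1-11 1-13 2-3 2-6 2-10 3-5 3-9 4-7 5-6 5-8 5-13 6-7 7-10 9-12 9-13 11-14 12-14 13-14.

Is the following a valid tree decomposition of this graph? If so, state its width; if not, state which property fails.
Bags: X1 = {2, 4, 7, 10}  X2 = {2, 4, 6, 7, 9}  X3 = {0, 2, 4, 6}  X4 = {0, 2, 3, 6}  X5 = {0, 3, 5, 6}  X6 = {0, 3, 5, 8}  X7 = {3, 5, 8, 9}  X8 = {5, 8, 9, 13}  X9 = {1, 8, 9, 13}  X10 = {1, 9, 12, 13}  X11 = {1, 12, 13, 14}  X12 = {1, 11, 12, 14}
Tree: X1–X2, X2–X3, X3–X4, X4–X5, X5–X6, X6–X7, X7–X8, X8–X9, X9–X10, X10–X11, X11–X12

A tree decomposition must satisfy three properties: every vertex lies in some bag; for every edge, both endpoints lie together in some bag; and for every vertex, the bags containing it form a connected subtree. Here bags containing vertex 9 are not connected in the tree, so the decomposition is invalid.

No — bags containing vertex 9 are not connected in the tree.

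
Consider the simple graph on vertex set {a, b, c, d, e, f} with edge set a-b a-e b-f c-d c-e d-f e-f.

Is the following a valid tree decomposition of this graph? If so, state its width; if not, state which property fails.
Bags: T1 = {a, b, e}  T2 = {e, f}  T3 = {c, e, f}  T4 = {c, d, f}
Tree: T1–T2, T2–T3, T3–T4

No — edge (b,f) lies in no bag.

A tree decomposition must satisfy three properties: every vertex lies in some bag; for every edge, both endpoints lie together in some bag; and for every vertex, the bags containing it form a connected subtree. Here edge (b,f) lies in no bag, so the decomposition is invalid.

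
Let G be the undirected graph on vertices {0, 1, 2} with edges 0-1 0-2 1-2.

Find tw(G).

A width-2 tree decomposition is:
Bags: B1 = {0, 1, 2}
Tree: (single bag)
With just one bag of size 3, the width is 3 − 1 = 2, so tw(G) ≤ 2. On the other hand G contains the 3-clique {0, 1, 2}. A clique must lie in a single bag of any decomposition, so no decomposition can have width below 2. The upper and lower bounds meet at 2, so that is the treewidth.

2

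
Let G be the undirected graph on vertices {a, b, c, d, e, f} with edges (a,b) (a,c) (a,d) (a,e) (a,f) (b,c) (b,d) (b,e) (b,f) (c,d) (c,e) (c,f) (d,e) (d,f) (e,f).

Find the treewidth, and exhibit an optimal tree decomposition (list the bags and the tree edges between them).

A single bag containing all 6 vertices is trivially a valid decomposition of width 5. Conversely, {a, b, c, d, e, f} is a clique of size 6, and the vertices of any clique must share a bag in every tree decomposition; so some bag has ≥ 6 vertices and tw(G) ≥ 5. The upper and lower bounds meet at 5, so that is the treewidth.

Treewidth 5.
One such decomposition:
Bags: B1 = {a, b, c, d, e, f}
Tree: (single bag)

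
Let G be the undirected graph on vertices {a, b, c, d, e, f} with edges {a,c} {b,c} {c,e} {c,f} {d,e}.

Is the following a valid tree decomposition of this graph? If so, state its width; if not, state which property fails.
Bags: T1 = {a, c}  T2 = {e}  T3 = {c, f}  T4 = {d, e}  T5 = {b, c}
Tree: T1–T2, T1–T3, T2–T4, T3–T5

A tree decomposition must satisfy three properties: every vertex lies in some bag; for every edge, both endpoints lie together in some bag; and for every vertex, the bags containing it form a connected subtree. Here edge (c,e) lies in no bag, so the decomposition is invalid.

No — edge (c,e) lies in no bag.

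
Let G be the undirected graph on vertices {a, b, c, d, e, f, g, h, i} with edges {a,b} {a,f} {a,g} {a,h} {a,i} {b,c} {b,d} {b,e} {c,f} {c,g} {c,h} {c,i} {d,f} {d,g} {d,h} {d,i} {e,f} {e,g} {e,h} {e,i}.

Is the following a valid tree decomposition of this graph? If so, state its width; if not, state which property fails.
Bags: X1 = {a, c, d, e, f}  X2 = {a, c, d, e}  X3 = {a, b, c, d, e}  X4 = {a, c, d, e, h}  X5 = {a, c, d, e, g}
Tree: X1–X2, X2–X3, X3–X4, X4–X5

A tree decomposition must satisfy three properties: every vertex lies in some bag; for every edge, both endpoints lie together in some bag; and for every vertex, the bags containing it form a connected subtree. Here vertex i appears in no bag, so the decomposition is invalid.

No — vertex i appears in no bag.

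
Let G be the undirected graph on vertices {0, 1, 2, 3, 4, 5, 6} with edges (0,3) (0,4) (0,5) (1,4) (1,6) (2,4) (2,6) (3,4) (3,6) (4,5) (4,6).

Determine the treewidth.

2

A width-2 tree decomposition is:
Bags: B1 = {3, 4, 6}  B2 = {0, 3, 4}  B3 = {0, 4, 5}  B4 = {1, 4, 6}  B5 = {2, 4, 6}
Tree: B1–B2, B2–B3, B1–B4, B4–B5
Each bag holds 3 vertices, so the decomposition has width 2, which upper-bounds the treewidth. Conversely, {0, 3, 4} is a clique of size 3, and the vertices of any clique must share a bag in every tree decomposition; so some bag has ≥ 3 vertices and tw(G) ≥ 2. The upper and lower bounds meet at 2, so that is the treewidth.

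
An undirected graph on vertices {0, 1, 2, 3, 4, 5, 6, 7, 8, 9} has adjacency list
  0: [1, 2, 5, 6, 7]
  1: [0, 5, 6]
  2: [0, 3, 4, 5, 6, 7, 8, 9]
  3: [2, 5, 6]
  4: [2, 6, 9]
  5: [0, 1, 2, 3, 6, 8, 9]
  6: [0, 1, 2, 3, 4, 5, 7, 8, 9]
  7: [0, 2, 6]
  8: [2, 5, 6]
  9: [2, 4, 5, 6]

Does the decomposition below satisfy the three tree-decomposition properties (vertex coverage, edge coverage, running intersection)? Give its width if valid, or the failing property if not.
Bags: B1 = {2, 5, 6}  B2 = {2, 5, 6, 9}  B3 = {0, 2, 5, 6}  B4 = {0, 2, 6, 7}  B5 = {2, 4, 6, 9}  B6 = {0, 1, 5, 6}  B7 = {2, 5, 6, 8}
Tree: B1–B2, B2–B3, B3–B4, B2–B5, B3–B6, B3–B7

No — vertex 3 appears in no bag.

A tree decomposition must satisfy three properties: every vertex lies in some bag; for every edge, both endpoints lie together in some bag; and for every vertex, the bags containing it form a connected subtree. Here vertex 3 appears in no bag, so the decomposition is invalid.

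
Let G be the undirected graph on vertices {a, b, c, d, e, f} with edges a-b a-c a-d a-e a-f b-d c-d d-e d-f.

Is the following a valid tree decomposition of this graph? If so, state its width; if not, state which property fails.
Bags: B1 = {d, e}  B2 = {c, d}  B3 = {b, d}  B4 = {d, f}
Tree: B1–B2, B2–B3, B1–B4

A tree decomposition must satisfy three properties: every vertex lies in some bag; for every edge, both endpoints lie together in some bag; and for every vertex, the bags containing it form a connected subtree. Here vertex a appears in no bag, so the decomposition is invalid.

No — vertex a appears in no bag.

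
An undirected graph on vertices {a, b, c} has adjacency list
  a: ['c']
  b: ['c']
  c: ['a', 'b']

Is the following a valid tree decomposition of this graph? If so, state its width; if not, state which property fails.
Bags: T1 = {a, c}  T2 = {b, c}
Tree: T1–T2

Yes; width 1.

Checking the three conditions: (i) the bags cover all of {a, b, c}; (ii) for each edge, some bag contains both endpoints; (iii) the bags containing any fixed vertex form a subtree. All hold, so the decomposition is valid with width 2 − 1 = 1.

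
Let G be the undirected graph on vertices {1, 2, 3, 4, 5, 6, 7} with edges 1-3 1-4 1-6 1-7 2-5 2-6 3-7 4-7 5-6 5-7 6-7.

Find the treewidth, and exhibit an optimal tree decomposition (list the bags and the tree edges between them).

The largest bag has 3 vertices, giving width 2; this decomposition certifies tw(G) ≤ 2. For the lower bound, the 3 vertices {2, 5, 6} are pairwise adjacent, and any tree decomposition puts a clique entirely inside one bag — forcing width ≥ 2. Combining the bounds, tw(G) = 2.

Treewidth 2.
One optimal decomposition is:
Bags: B1 = {1, 4, 7}  B2 = {1, 6, 7}  B3 = {5, 6, 7}  B4 = {2, 5, 6}  B5 = {1, 3, 7}
Tree: B1–B2, B2–B3, B3–B4, B1–B5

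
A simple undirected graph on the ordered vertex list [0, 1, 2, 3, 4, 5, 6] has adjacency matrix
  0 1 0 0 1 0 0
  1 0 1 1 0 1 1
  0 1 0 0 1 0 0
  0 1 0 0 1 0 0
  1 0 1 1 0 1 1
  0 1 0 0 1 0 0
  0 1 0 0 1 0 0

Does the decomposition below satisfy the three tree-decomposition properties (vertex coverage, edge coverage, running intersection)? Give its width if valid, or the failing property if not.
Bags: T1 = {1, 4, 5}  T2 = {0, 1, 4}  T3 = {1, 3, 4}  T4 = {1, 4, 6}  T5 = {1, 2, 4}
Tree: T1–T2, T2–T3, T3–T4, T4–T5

Yes; width 2.

Vertex coverage: the bags together contain {0, 1, 2, 3, 4, 5, 6}, the full vertex set. Edge coverage: each edge of G has both endpoints in at least one bag. Running intersection: for every vertex, the bags containing it form a connected subtree. All three properties hold, so this is a valid tree decomposition of width max|bag| − 1 = 2, and hence tw(G) ≤ 2.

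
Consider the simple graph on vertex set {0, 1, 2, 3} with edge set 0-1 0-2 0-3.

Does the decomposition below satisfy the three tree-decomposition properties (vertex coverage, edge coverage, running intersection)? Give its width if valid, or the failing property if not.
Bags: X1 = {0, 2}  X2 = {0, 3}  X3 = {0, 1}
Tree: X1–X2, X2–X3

Yes; width 1.

Vertex coverage: the bags together contain {0, 1, 2, 3}, the full vertex set. Edge coverage: each edge of G has both endpoints in at least one bag. Running intersection: for every vertex, the bags containing it form a connected subtree. All three properties hold, so this is a valid tree decomposition of width max|bag| − 1 = 1, and hence tw(G) ≤ 1.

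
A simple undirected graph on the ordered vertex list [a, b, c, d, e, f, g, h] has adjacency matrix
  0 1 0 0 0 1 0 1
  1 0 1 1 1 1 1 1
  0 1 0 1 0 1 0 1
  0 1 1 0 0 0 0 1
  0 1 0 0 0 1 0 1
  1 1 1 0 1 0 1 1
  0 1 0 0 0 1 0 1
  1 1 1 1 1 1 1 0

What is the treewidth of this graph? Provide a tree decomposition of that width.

Treewidth 3.
One such decomposition:
Bags: B1 = {a, b, f, h}  B2 = {b, c, f, h}  B3 = {b, c, d, h}  B4 = {b, f, g, h}  B5 = {b, e, f, h}
Tree: B1–B2, B2–B3, B1–B4, B1–B5

Every bag has size at most 4, so the width is 4 − 1 = 3 and tw(G) ≤ 3. Conversely, {b, c, d, h} is a clique of size 4, and the vertices of any clique must share a bag in every tree decomposition; so some bag has ≥ 4 vertices and tw(G) ≥ 3. Combining the bounds, tw(G) = 3.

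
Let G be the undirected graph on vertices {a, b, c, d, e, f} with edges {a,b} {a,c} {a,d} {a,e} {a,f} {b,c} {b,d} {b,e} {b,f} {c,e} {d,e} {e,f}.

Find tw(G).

3

A width-3 tree decomposition is:
Bags: B1 = {a, b, d, e}  B2 = {a, b, c, e}  B3 = {a, b, e, f}
Tree: B1–B2, B2–B3
Every bag has size at most 4, so the width is 4 − 1 = 3 and tw(G) ≤ 3. On the other hand G contains the 4-clique {a, b, d, e}. A clique must lie in a single bag of any decomposition, so no decomposition can have width below 3. Therefore the treewidth is 3.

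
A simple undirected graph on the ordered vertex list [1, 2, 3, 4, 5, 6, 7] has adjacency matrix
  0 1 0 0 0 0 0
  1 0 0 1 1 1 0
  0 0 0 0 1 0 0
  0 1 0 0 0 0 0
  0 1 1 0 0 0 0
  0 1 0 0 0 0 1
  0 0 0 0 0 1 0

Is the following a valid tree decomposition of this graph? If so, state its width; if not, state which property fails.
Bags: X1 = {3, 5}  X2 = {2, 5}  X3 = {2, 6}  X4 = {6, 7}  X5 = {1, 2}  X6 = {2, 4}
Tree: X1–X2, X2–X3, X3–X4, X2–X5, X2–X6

Yes; width 1.

Vertex coverage: the bags together contain {1, 2, 3, 4, 5, 6, 7}, the full vertex set. Edge coverage: each edge of G has both endpoints in at least one bag. Running intersection: for every vertex, the bags containing it form a connected subtree. All three properties hold, so this is a valid tree decomposition of width max|bag| − 1 = 1, and hence tw(G) ≤ 1.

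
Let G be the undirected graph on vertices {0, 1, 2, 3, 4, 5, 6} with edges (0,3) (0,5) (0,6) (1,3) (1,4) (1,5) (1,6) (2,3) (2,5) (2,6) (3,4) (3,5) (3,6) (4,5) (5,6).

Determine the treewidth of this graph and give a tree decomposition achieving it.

Each bag holds 4 vertices, so the decomposition has width 3, which upper-bounds the treewidth. On the other hand G contains the 4-clique {1, 3, 4, 5}. A clique must lie in a single bag of any decomposition, so no decomposition can have width below 3. The upper and lower bounds meet at 3, so that is the treewidth.

Treewidth 3.
One such decomposition:
Bags: B1 = {1, 3, 5, 6}  B2 = {0, 3, 5, 6}  B3 = {2, 3, 5, 6}  B4 = {1, 3, 4, 5}
Tree: B1–B2, B1–B3, B1–B4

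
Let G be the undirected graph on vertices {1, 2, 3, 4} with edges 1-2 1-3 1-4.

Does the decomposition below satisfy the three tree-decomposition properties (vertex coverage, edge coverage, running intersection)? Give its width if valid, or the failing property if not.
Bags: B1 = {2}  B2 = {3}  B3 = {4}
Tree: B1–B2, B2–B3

No — vertex 1 appears in no bag.

A tree decomposition must satisfy three properties: every vertex lies in some bag; for every edge, both endpoints lie together in some bag; and for every vertex, the bags containing it form a connected subtree. Here vertex 1 appears in no bag, so the decomposition is invalid.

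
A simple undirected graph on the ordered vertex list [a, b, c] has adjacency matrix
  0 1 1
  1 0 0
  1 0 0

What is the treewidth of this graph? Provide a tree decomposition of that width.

The largest bag has 2 vertices, giving width 1; this decomposition certifies tw(G) ≤ 1. Since G has at least one edge (e.g. a–c), it is not an edgeless graph, so tw(G) ≥ 1. Combining the bounds, tw(G) = 1.

Treewidth 1.
Bags: B1 = {a, c}  B2 = {a, b}
Tree: B1–B2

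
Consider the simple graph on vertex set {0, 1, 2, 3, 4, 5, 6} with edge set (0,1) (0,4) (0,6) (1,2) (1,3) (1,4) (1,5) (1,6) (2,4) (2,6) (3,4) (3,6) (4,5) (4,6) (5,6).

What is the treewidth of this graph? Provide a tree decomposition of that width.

Every bag has size at most 4, so the width is 4 − 1 = 3 and tw(G) ≤ 3. For the lower bound, the 4 vertices {0, 1, 4, 6} are pairwise adjacent, and any tree decomposition puts a clique entirely inside one bag — forcing width ≥ 3. Hence tw(G) = 3 exactly.

Treewidth 3.
Bags: B1 = {1, 3, 4, 6}  B2 = {1, 4, 5, 6}  B3 = {1, 2, 4, 6}  B4 = {0, 1, 4, 6}
Tree: B1–B2, B1–B3, B2–B4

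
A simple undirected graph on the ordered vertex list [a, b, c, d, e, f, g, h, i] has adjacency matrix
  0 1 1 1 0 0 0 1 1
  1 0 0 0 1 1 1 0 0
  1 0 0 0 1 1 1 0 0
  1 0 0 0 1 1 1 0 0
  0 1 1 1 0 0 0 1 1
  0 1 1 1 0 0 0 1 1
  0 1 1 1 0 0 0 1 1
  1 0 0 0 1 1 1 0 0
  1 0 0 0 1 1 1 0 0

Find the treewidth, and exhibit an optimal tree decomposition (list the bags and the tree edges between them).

Treewidth 4.
One such decomposition:
Bags: B1 = {a, c, e, f, g}  B2 = {a, d, e, f, g}  B3 = {a, b, e, f, g}  B4 = {a, e, f, g, h}  B5 = {a, e, f, g, i}
Tree: B1–B2, B2–B3, B3–B4, B4–B5

The largest bag has 5 vertices, giving width 4; this decomposition certifies tw(G) ≤ 4. For the lower bound: the 5 vertex sets {c,g}, {d,e}, {b,f}, {a}, {h} are disjoint, each induces a connected subgraph, and every pair is joined by at least one edge of G. Contracting each set to a single vertex therefore yields K_{5} as a minor, and since treewidth is minor-monotone, tw(G) ≥ tw(K_{5}) = 4. Therefore the treewidth is 4.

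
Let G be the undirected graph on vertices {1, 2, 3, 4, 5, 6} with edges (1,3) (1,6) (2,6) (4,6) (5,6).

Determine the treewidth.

1

A width-1 tree decomposition is:
Bags: B1 = {2, 6}  B2 = {1, 6}  B3 = {1, 3}  B4 = {5, 6}  B5 = {4, 6}
Tree: B1–B2, B2–B3, B1–B4, B1–B5
Every bag has size at most 2, so the width is 2 − 1 = 1 and tw(G) ≤ 1. Any graph with an edge has treewidth ≥ 1, and G has the edge 2–6. Therefore the treewidth is 1.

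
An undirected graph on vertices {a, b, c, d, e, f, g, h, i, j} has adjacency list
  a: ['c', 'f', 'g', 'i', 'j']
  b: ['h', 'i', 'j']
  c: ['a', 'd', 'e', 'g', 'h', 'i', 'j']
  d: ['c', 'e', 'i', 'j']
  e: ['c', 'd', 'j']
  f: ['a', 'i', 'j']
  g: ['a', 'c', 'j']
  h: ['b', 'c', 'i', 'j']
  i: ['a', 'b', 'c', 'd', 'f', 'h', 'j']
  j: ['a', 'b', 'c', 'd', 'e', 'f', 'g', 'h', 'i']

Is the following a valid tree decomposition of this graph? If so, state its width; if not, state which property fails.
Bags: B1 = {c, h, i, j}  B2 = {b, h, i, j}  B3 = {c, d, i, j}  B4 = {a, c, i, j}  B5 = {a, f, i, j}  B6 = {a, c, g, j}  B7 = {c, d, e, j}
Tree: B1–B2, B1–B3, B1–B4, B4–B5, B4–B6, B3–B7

Yes; width 3.

Vertex coverage: the bags together contain {a, b, c, d, e, f, g, h, i, j}, the full vertex set. Edge coverage: each edge of G has both endpoints in at least one bag. Running intersection: for every vertex, the bags containing it form a connected subtree. All three properties hold, so this is a valid tree decomposition of width max|bag| − 1 = 3, and hence tw(G) ≤ 3.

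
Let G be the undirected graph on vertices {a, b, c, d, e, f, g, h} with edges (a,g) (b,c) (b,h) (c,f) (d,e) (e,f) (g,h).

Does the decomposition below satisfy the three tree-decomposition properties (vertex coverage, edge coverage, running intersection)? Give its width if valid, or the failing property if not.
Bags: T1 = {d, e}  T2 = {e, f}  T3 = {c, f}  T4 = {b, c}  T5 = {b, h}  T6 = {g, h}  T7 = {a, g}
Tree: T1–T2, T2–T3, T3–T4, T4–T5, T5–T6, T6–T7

Yes; width 1.

Every vertex of G appears in some bag (union = {a, b, c, d, e, f, g, h}); every edge is covered by a bag; and for each vertex v the set of bags containing v is connected in the bag tree. The decomposition is therefore valid. The largest bag has 2 vertices, so the width is 1.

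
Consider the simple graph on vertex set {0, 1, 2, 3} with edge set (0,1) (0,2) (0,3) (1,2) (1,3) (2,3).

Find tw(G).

3

A width-3 tree decomposition is:
Bags: B1 = {0, 1, 2, 3}
Tree: (single bag)
A single bag containing all 4 vertices is trivially a valid decomposition of width 3. For the lower bound, the 4 vertices {0, 1, 2, 3} are pairwise adjacent, and any tree decomposition puts a clique entirely inside one bag — forcing width ≥ 3. The upper and lower bounds meet at 3, so that is the treewidth.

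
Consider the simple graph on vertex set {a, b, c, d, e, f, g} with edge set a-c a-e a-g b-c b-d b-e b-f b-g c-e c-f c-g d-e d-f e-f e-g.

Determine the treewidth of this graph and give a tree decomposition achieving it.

Treewidth 3.
Bags: B1 = {b, c, e, f}  B2 = {b, d, e, f}  B3 = {b, c, e, g}  B4 = {a, c, e, g}
Tree: B1–B2, B1–B3, B3–B4

Every bag has size at most 4, so the width is 4 − 1 = 3 and tw(G) ≤ 3. On the other hand G contains the 4-clique {a, c, e, g}. A clique must lie in a single bag of any decomposition, so no decomposition can have width below 3. Hence tw(G) = 3 exactly.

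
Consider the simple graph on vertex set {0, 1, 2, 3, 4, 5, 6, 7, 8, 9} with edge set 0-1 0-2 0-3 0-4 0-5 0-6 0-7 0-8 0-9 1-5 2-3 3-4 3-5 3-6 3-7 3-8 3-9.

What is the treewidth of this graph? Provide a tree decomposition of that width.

Treewidth 2.
One such decomposition:
Bags: B1 = {0, 3, 5}  B2 = {0, 3, 4}  B3 = {0, 2, 3}  B4 = {0, 3, 9}  B5 = {0, 3, 7}  B6 = {0, 3, 6}  B7 = {0, 3, 8}  B8 = {0, 1, 5}
Tree: B1–B2, B1–B3, B2–B4, B2–B5, B3–B6, B6–B7, B1–B8

Every bag has size at most 3, so the width is 3 − 1 = 2 and tw(G) ≤ 2. Conversely, {0, 1, 5} is a clique of size 3, and the vertices of any clique must share a bag in every tree decomposition; so some bag has ≥ 3 vertices and tw(G) ≥ 2. Hence tw(G) = 2 exactly.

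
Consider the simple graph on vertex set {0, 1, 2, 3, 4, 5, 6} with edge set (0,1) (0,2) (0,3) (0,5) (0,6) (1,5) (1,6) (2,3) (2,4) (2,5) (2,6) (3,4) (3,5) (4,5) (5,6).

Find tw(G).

3

A width-3 tree decomposition is:
Bags: B1 = {0, 2, 5, 6}  B2 = {0, 2, 3, 5}  B3 = {2, 3, 4, 5}  B4 = {0, 1, 5, 6}
Tree: B1–B2, B2–B3, B1–B4
The largest bag has 4 vertices, giving width 3; this decomposition certifies tw(G) ≤ 3. Conversely, {0, 1, 5, 6} is a clique of size 4, and the vertices of any clique must share a bag in every tree decomposition; so some bag has ≥ 4 vertices and tw(G) ≥ 3. Combining the bounds, tw(G) = 3.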